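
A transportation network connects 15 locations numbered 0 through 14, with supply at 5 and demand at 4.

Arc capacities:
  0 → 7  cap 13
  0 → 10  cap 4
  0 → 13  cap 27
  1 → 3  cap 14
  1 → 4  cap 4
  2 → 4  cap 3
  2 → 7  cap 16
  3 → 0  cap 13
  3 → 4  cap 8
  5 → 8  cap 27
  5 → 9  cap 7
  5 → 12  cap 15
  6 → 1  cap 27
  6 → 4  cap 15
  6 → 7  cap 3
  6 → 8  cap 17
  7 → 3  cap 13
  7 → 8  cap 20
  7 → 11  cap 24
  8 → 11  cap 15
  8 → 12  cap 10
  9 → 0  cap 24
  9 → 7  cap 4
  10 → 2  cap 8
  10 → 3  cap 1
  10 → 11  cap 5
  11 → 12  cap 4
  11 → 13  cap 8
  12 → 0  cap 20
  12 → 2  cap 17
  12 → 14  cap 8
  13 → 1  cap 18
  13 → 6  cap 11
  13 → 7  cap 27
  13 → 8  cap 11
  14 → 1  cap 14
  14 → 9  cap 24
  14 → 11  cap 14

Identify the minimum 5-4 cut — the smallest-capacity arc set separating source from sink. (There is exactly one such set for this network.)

Min-cut arcs: {(1,4), (2,4), (3,4), (13,6)} (total capacity 26)

augment #1: 5→12→2→4 push 3
augment #2: 5→9→7→3→4 push 4
augment #3: 5→12→14→1→4 push 4
augment #4: 5→8→11→13→6→4 push 8
augment #5: 5→9→0→7→3→4 push 3
augment #6: 5→12→0→7→3→4 push 1
augment #7: 5→12→0→13→6→4 push 3
max flow = 26; residual-reachable set from 5 gives S-side
cut edges (S→T): {(1,4), (2,4), (3,4), (13,6)} total cap 26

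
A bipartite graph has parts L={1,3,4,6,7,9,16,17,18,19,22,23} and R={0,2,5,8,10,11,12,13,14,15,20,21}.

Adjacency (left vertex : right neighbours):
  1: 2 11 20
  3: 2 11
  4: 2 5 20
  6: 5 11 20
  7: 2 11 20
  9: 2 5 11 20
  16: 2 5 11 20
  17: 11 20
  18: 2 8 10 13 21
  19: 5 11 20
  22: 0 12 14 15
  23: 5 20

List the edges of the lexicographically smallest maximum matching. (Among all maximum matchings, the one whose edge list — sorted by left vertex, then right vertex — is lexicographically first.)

|M| = 6 (so the lex-smallest maximum matching has 6 edges)
process left vertices in ascending order; for each, take the smallest-labelled available neighbour that still permits 6 edges overall, or leave it unmatched if none does
lex-smallest matching: {1-2, 3-11, 4-5, 6-20, 18-8, 22-0}

Lex-smallest maximum matching: {(1,2), (3,11), (4,5), (6,20), (18,8), (22,0)}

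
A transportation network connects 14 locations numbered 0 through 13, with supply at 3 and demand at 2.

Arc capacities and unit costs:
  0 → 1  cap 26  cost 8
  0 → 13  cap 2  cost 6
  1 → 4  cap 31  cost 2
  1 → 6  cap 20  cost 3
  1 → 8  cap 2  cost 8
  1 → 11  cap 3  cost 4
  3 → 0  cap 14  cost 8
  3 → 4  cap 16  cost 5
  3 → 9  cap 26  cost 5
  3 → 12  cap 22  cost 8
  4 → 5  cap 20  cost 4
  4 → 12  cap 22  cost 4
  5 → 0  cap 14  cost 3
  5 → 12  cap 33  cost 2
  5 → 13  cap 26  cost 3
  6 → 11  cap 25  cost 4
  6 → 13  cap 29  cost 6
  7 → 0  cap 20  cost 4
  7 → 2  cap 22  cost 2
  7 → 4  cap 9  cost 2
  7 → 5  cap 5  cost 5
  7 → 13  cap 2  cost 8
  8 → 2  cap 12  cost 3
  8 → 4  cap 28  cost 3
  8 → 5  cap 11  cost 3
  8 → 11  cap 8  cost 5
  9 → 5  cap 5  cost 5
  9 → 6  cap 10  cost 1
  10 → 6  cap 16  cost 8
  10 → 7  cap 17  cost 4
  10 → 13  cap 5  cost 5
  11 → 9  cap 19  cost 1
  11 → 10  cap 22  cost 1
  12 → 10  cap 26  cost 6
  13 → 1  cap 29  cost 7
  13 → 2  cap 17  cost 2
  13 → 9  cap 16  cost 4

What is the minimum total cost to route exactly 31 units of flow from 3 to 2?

shortest-cost path #1: 3→4→5→13→2 push 16 @ unit cost 14 (adds 224)
shortest-cost path #2: 3→9→6→13→2 push 1 @ unit cost 14 (adds 14)
shortest-cost path #3: 3→9→6→11→10→7→2 push 9 @ unit cost 17 (adds 153)
shortest-cost path #4: 3→9→5→13→6→11→10→7→2 push 1 @ unit cost 18 (adds 18)
shortest-cost path #5: 3→12→10→7→2 push 4 @ unit cost 20 (adds 80)
total cost = 489

Minimum cost for 31 units: 489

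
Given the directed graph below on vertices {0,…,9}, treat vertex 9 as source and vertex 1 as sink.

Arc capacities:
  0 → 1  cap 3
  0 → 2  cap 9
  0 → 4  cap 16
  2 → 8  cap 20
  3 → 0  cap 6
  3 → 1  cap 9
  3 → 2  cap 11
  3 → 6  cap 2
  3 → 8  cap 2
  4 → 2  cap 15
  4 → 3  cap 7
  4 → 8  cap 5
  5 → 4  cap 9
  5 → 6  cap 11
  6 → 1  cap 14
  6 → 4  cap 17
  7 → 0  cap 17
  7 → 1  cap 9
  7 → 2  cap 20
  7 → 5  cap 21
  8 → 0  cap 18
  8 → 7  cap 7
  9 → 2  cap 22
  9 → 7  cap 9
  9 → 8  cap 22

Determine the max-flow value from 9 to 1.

augment #1: 9→7→1 bottleneck 9, total now 9
augment #2: 9→8→0→1 bottleneck 3, total now 12
augment #3: 9→8→0→4→3→1 bottleneck 7, total now 19
augment #4: 9→8→7→5→6→1 bottleneck 7, total now 26

Maximum flow value: 26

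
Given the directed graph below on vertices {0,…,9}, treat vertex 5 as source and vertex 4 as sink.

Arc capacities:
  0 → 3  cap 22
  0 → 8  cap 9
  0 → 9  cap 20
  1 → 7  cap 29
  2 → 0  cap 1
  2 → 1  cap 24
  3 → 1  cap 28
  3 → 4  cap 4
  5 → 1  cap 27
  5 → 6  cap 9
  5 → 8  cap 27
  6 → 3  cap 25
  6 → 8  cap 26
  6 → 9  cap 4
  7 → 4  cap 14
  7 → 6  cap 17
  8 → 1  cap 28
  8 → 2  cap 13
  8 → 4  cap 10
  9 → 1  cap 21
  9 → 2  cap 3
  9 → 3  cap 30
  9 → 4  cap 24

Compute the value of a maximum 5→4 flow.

Maximum flow value: 33

augment #1: 5→8→4 bottleneck 10, total now 10
augment #2: 5→1→7→4 bottleneck 14, total now 24
augment #3: 5→6→3→4 bottleneck 4, total now 28
augment #4: 5→6→9→4 bottleneck 4, total now 32
augment #5: 5→8→2→0→9→4 bottleneck 1, total now 33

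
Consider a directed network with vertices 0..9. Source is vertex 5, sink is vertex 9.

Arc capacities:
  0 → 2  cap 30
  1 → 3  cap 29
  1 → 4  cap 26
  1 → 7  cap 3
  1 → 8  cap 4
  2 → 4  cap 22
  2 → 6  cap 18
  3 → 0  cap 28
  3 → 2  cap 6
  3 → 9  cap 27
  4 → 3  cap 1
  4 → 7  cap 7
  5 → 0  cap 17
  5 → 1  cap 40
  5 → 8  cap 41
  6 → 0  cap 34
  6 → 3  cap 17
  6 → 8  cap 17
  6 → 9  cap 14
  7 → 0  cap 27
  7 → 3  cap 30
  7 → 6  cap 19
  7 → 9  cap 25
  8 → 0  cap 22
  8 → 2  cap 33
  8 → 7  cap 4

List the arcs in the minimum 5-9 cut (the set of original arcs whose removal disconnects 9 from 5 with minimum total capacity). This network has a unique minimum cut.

augment #1: 5→1→3→9 push 27
augment #2: 5→1→7→9 push 3
augment #3: 5→8→7→9 push 4
augment #4: 5→0→2→6→9 push 14
augment #5: 5→1→4→7→9 push 7
max flow = 55; residual-reachable set from 5 gives S-side
cut edges (S→T): {(1,7), (3,9), (4,7), (6,9), (8,7)} total cap 55

Min-cut arcs: {(1,7), (3,9), (4,7), (6,9), (8,7)} (total capacity 55)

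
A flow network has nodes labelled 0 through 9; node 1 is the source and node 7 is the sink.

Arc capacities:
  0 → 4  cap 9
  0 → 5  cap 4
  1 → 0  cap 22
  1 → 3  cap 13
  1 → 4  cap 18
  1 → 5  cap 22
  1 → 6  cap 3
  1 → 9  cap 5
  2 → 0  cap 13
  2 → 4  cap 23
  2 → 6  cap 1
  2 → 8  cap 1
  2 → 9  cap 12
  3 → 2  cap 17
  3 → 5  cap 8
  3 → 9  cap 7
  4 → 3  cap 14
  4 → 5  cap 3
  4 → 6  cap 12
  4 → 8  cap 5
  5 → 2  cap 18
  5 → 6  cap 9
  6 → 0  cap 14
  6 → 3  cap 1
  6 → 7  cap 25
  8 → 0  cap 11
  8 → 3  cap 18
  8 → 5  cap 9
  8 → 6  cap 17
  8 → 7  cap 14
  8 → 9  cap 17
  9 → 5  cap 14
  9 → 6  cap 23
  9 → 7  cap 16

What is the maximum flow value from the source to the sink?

augment #1: 1→6→7 bottleneck 3, total now 3
augment #2: 1→9→7 bottleneck 5, total now 8
augment #3: 1→3→9→7 bottleneck 7, total now 15
augment #4: 1→4→6→7 bottleneck 12, total now 27
augment #5: 1→4→8→7 bottleneck 5, total now 32
augment #6: 1→5→6→7 bottleneck 9, total now 41
augment #7: 1→3→2→6→7 bottleneck 1, total now 42
augment #8: 1→3→2→8→7 bottleneck 1, total now 43
augment #9: 1→3→2→9→7 bottleneck 4, total now 47

Maximum flow value: 47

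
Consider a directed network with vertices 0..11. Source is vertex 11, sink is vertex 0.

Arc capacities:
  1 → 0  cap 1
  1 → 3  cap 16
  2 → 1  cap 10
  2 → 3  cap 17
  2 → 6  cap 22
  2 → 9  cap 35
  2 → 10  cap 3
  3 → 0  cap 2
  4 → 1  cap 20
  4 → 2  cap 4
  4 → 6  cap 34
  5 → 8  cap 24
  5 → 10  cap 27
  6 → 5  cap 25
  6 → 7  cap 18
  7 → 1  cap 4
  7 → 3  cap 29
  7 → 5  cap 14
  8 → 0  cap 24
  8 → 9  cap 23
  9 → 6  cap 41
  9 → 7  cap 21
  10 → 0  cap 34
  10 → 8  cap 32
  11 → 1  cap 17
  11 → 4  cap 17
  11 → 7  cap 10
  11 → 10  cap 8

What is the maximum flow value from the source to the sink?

Maximum flow value: 38

augment #1: 11→1→0 bottleneck 1, total now 1
augment #2: 11→10→0 bottleneck 8, total now 9
augment #3: 11→1→3→0 bottleneck 2, total now 11
augment #4: 11→4→2→10→0 bottleneck 3, total now 14
augment #5: 11→7→5→8→0 bottleneck 10, total now 24
augment #6: 11→4→6→5→8→0 bottleneck 14, total now 38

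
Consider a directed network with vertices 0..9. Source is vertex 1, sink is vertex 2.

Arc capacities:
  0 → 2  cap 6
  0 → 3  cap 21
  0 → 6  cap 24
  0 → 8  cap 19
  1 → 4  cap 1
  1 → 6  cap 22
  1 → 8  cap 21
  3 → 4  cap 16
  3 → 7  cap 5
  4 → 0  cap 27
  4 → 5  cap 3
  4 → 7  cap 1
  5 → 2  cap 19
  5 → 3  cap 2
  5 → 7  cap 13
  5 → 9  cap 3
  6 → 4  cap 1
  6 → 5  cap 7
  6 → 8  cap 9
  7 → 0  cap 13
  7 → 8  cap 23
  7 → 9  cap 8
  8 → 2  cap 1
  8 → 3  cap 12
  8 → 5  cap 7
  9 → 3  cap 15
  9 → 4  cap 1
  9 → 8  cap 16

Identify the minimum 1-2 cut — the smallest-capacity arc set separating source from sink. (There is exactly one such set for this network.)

Min-cut arcs: {(0,2), (4,5), (6,5), (8,2), (8,5)} (total capacity 24)

augment #1: 1→8→2 push 1
augment #2: 1→4→0→2 push 1
augment #3: 1→6→5→2 push 7
augment #4: 1→8→5→2 push 7
augment #5: 1→6→4→0→2 push 1
augment #6: 1→8→3→4→0→2 push 4
augment #7: 1→8→3→4→5→2 push 3
max flow = 24; residual-reachable set from 1 gives S-side
cut edges (S→T): {(0,2), (4,5), (6,5), (8,2), (8,5)} total cap 24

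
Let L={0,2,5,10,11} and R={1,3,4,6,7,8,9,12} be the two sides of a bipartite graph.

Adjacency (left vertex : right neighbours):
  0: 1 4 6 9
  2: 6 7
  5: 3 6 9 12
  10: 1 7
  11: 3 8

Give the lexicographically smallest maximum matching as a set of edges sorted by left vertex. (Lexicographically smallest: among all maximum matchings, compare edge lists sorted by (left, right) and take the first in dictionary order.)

|M| = 5 (so the lex-smallest maximum matching has 5 edges)
process left vertices in ascending order; for each, take the smallest-labelled available neighbour that still permits 5 edges overall, or leave it unmatched if none does
lex-smallest matching: {0-1, 2-6, 5-3, 10-7, 11-8}

Lex-smallest maximum matching: {(0,1), (2,6), (5,3), (10,7), (11,8)}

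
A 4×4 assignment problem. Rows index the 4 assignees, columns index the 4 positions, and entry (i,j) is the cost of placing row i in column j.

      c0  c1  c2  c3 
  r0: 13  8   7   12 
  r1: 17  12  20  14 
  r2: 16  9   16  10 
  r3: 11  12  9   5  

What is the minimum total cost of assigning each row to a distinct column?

optimal assignment: row0→col2 (cost 7), row1→col0 (cost 17), row2→col1 (cost 9), row3→col3 (cost 5)
total = 7 + 17 + 9 + 5 = 38

Minimum assignment cost: 38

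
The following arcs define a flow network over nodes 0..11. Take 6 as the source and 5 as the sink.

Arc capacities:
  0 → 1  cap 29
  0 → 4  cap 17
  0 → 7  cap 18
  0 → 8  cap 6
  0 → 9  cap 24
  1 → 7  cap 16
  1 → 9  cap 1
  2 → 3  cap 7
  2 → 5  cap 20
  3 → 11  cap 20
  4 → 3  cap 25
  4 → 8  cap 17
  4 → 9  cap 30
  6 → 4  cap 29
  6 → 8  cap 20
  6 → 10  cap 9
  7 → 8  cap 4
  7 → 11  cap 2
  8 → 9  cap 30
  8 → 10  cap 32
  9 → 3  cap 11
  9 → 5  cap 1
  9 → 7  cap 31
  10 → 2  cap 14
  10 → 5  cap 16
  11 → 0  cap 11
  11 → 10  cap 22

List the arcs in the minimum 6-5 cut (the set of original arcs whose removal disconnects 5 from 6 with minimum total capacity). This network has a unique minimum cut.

augment #1: 6→10→5 push 9
augment #2: 6→4→9→5 push 1
augment #3: 6→8→10→5 push 7
augment #4: 6→8→10→2→5 push 13
augment #5: 6→4→8→10→2→5 push 1
max flow = 31; residual-reachable set from 6 gives S-side
cut edges (S→T): {(9,5), (10,2), (10,5)} total cap 31

Min-cut arcs: {(9,5), (10,2), (10,5)} (total capacity 31)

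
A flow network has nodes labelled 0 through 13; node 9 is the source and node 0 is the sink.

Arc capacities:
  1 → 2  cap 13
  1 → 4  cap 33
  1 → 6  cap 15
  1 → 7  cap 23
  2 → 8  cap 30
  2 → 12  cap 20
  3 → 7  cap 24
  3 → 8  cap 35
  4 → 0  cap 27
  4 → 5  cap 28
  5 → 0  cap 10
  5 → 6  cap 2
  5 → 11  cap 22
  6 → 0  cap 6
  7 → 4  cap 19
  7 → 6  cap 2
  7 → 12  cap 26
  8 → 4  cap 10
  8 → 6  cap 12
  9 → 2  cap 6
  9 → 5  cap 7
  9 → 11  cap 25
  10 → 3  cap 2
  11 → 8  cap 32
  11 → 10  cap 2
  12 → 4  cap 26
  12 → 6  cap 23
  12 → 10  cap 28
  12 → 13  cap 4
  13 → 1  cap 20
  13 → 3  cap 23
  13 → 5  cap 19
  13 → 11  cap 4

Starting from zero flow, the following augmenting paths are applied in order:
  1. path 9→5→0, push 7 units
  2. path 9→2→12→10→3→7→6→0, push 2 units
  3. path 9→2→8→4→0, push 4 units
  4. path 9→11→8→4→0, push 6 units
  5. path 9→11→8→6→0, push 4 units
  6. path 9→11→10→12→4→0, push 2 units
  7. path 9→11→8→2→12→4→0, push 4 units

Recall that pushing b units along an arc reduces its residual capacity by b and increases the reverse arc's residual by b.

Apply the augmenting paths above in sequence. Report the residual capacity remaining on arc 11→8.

Residual capacity of (11,8): 18

after path 1 (9→5→0, push 7): res(11,8)=32
after path 2 (9→2→12→10→3→7→6→0, push 2): res(11,8)=32
after path 3 (9→2→8→4→0, push 4): res(11,8)=32
after path 4 (9→11→8→4→0, push 6): res(11,8)=26
after path 5 (9→11→8→6→0, push 4): res(11,8)=22
after path 6 (9→11→10→12→4→0, push 2): res(11,8)=22
after path 7 (9→11→8→2→12→4→0, push 4): res(11,8)=18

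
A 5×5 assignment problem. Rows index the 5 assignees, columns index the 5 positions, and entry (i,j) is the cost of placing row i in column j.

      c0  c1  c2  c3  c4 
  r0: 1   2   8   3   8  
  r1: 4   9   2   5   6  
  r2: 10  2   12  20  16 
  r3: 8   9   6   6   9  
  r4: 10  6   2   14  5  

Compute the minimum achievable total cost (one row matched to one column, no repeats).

optimal assignment: row0→col0 (cost 1), row1→col2 (cost 2), row2→col1 (cost 2), row3→col3 (cost 6), row4→col4 (cost 5)
total = 1 + 2 + 2 + 6 + 5 = 16

Minimum assignment cost: 16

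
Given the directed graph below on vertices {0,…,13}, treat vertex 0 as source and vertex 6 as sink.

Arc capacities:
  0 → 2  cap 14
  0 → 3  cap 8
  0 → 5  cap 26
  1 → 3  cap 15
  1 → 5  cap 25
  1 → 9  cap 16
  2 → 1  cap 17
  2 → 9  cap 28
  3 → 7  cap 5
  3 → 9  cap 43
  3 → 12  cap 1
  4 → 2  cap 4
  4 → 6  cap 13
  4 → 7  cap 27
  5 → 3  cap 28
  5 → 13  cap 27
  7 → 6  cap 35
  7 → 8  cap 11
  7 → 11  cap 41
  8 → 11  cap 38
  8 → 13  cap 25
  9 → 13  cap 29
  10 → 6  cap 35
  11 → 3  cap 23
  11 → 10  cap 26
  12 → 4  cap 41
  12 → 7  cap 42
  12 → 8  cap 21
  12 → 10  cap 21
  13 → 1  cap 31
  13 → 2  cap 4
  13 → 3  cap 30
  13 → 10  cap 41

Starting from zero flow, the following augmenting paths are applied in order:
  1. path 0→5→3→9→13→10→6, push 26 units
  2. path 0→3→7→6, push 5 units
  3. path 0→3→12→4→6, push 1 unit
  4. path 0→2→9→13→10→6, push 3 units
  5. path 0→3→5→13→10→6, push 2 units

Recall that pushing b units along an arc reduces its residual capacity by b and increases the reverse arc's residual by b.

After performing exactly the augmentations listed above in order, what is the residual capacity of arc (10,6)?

Residual capacity of (10,6): 4

after path 1 (0→5→3→9→13→10→6, push 26): res(10,6)=9
after path 2 (0→3→7→6, push 5): res(10,6)=9
after path 3 (0→3→12→4→6, push 1): res(10,6)=9
after path 4 (0→2→9→13→10→6, push 3): res(10,6)=6
after path 5 (0→3→5→13→10→6, push 2): res(10,6)=4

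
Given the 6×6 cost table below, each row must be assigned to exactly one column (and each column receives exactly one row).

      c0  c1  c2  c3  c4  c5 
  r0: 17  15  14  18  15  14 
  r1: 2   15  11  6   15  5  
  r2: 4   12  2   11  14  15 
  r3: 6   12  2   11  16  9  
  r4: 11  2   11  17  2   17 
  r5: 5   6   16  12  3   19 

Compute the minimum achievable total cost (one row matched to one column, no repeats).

Minimum assignment cost: 31

optimal assignment: row0→col5 (cost 14), row1→col3 (cost 6), row2→col0 (cost 4), row3→col2 (cost 2), row4→col1 (cost 2), row5→col4 (cost 3)
total = 14 + 6 + 4 + 2 + 2 + 3 = 31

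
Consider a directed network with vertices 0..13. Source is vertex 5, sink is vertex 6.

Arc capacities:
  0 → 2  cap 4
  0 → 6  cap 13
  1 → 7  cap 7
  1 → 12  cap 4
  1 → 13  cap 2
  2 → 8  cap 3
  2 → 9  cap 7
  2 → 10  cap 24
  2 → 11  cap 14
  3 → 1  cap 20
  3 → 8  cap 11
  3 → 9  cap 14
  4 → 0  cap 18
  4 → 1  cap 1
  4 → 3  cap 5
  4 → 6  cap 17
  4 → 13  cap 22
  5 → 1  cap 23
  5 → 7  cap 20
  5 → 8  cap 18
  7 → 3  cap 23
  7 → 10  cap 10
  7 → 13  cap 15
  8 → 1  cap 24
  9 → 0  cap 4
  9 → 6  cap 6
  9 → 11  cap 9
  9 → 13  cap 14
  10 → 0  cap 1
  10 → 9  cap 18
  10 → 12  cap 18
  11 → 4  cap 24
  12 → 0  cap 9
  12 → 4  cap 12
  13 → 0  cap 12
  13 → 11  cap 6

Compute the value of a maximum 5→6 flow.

augment #1: 5→1→12→0→6 bottleneck 4, total now 4
augment #2: 5→1→13→0→6 bottleneck 2, total now 6
augment #3: 5→7→3→9→6 bottleneck 6, total now 12
augment #4: 5→7→10→0→6 bottleneck 1, total now 13
augment #5: 5→7→13→0→6 bottleneck 6, total now 19
augment #6: 5→7→10→12→4→6 bottleneck 7, total now 26
augment #7: 5→1→7→10→12→4→6 bottleneck 2, total now 28
augment #8: 5→1→7→13→11→4→6 bottleneck 5, total now 33

Maximum flow value: 33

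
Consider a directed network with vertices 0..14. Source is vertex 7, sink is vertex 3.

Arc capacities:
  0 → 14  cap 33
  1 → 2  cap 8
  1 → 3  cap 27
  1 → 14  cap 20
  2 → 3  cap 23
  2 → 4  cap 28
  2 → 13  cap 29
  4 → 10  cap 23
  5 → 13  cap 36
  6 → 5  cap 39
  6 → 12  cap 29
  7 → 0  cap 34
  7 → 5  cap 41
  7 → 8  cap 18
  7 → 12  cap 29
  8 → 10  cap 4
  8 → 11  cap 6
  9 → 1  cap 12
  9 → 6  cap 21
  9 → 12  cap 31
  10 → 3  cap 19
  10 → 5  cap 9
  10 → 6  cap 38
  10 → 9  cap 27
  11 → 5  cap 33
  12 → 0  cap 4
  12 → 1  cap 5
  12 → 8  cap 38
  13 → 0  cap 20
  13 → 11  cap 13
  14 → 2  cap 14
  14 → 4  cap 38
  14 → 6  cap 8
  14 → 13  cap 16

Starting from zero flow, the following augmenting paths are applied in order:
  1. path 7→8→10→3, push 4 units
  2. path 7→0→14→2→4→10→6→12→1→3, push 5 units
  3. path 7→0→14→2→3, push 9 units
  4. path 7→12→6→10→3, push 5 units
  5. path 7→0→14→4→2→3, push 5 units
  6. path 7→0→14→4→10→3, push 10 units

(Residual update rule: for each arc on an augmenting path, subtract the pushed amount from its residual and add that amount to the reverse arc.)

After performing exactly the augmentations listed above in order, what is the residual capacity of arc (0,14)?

Residual capacity of (0,14): 4

after path 1 (7→8→10→3, push 4): res(0,14)=33
after path 2 (7→0→14→2→4→10→6→12→1→3, push 5): res(0,14)=28
after path 3 (7→0→14→2→3, push 9): res(0,14)=19
after path 4 (7→12→6→10→3, push 5): res(0,14)=19
after path 5 (7→0→14→4→2→3, push 5): res(0,14)=14
after path 6 (7→0→14→4→10→3, push 10): res(0,14)=4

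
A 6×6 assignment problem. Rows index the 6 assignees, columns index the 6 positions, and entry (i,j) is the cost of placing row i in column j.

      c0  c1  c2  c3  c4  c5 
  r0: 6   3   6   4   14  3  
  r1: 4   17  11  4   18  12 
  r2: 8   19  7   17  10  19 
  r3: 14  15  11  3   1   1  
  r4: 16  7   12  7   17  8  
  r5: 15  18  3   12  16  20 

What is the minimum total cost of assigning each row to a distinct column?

Minimum assignment cost: 26

optimal assignment: row0→col5 (cost 3), row1→col3 (cost 4), row2→col0 (cost 8), row3→col4 (cost 1), row4→col1 (cost 7), row5→col2 (cost 3)
total = 3 + 4 + 8 + 1 + 7 + 3 = 26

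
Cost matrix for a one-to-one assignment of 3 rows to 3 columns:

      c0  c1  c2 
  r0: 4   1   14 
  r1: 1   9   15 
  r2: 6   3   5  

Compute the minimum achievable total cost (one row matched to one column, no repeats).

optimal assignment: row0→col1 (cost 1), row1→col0 (cost 1), row2→col2 (cost 5)
total = 1 + 1 + 5 = 7

Minimum assignment cost: 7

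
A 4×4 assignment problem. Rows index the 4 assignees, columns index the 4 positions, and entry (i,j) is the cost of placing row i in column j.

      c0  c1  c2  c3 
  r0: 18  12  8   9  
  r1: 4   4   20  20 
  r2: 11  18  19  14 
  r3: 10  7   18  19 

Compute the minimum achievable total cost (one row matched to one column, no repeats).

Minimum assignment cost: 33

optimal assignment: row0→col2 (cost 8), row1→col0 (cost 4), row2→col3 (cost 14), row3→col1 (cost 7)
total = 8 + 4 + 14 + 7 = 33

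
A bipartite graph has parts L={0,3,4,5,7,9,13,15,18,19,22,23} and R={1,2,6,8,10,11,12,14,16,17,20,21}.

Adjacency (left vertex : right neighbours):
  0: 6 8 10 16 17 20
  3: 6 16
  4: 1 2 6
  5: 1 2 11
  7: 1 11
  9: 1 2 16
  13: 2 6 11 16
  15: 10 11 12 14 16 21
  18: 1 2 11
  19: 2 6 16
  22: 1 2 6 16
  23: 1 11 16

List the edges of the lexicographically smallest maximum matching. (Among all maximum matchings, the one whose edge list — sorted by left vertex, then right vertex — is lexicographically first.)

|M| = 7 (so the lex-smallest maximum matching has 7 edges)
process left vertices in ascending order; for each, take the smallest-labelled available neighbour that still permits 7 edges overall, or leave it unmatched if none does
lex-smallest matching: {0-8, 3-6, 4-1, 5-2, 7-11, 9-16, 15-10}

Lex-smallest maximum matching: {(0,8), (3,6), (4,1), (5,2), (7,11), (9,16), (15,10)}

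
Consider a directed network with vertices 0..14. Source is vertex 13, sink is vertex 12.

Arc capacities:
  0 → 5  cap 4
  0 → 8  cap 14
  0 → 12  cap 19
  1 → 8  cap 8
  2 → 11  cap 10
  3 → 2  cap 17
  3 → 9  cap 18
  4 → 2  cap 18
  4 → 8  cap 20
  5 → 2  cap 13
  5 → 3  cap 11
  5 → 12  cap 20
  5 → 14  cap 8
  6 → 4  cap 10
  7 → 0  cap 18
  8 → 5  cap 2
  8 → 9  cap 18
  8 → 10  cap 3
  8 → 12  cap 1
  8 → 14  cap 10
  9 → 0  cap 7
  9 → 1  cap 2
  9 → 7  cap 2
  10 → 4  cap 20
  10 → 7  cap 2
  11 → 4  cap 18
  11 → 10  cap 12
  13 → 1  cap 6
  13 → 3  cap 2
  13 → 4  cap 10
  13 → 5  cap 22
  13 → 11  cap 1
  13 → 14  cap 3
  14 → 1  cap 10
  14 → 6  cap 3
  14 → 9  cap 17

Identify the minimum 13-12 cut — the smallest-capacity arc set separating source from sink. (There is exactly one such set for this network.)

augment #1: 13→5→12 push 20
augment #2: 13→1→8→12 push 1
augment #3: 13→3→9→0→12 push 2
augment #4: 13→14→9→0→12 push 3
augment #5: 13→1→8→9→0→12 push 2
augment #6: 13→11→10→7→0→12 push 1
augment #7: 13→1→8→9→7→0→12 push 2
augment #8: 13→1→8→10→7→0→12 push 1
max flow = 32; residual-reachable set from 13 gives S-side
cut edges (S→T): {(5,12), (8,12), (9,0), (9,7), (10,7)} total cap 32

Min-cut arcs: {(5,12), (8,12), (9,0), (9,7), (10,7)} (total capacity 32)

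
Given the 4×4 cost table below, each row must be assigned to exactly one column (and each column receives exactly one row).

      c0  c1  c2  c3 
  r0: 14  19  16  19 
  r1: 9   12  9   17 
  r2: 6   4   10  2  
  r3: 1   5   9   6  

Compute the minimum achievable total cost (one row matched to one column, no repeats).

optimal assignment: row0→col0 (cost 14), row1→col2 (cost 9), row2→col3 (cost 2), row3→col1 (cost 5)
total = 14 + 9 + 2 + 5 = 30

Minimum assignment cost: 30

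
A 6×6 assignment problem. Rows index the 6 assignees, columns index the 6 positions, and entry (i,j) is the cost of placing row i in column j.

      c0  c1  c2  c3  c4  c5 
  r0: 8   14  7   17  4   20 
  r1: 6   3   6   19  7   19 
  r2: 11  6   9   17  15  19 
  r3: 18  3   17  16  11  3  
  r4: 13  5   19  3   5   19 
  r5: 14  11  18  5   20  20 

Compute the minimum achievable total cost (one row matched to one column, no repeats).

one of 2 optimal assignments: row0→col2 (cost 7), row1→col0 (cost 6), row2→col1 (cost 6), row3→col5 (cost 3), row4→col4 (cost 5), row5→col3 (cost 5)
total = 7 + 6 + 6 + 3 + 5 + 5 = 32

Minimum assignment cost: 32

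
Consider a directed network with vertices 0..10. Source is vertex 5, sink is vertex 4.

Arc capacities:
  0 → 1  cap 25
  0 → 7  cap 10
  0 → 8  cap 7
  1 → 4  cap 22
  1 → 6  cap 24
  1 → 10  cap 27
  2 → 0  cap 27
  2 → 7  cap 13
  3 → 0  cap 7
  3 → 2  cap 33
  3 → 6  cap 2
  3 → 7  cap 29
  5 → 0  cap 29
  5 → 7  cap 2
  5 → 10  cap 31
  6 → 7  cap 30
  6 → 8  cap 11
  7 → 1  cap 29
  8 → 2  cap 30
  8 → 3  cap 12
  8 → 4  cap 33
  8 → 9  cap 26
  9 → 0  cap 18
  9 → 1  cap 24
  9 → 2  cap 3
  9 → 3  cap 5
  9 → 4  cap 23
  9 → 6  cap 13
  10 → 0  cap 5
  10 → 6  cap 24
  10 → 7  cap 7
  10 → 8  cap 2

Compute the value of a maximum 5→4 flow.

augment #1: 5→0→1→4 bottleneck 22, total now 22
augment #2: 5→0→8→4 bottleneck 7, total now 29
augment #3: 5→10→8→4 bottleneck 2, total now 31
augment #4: 5→10→6→8→4 bottleneck 11, total now 42

Maximum flow value: 42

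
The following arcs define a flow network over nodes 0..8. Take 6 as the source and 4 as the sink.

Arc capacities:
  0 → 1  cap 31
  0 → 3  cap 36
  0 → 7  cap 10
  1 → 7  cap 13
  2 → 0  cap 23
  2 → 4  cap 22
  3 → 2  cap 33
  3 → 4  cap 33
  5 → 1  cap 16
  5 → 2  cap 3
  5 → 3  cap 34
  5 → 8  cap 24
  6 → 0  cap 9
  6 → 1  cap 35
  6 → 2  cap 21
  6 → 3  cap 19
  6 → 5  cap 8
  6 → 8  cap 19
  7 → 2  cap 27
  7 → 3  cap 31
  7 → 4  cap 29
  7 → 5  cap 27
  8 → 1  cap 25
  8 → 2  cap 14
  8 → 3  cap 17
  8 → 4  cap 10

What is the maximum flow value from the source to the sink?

Maximum flow value: 88

augment #1: 6→2→4 bottleneck 21, total now 21
augment #2: 6→3→4 bottleneck 19, total now 40
augment #3: 6→8→4 bottleneck 10, total now 50
augment #4: 6→0→3→4 bottleneck 9, total now 59
augment #5: 6→1→7→4 bottleneck 13, total now 72
augment #6: 6→5→2→4 bottleneck 1, total now 73
augment #7: 6→5→3→4 bottleneck 5, total now 78
augment #8: 6→5→2→0→7→4 bottleneck 2, total now 80
augment #9: 6→8→2→0→7→4 bottleneck 8, total now 88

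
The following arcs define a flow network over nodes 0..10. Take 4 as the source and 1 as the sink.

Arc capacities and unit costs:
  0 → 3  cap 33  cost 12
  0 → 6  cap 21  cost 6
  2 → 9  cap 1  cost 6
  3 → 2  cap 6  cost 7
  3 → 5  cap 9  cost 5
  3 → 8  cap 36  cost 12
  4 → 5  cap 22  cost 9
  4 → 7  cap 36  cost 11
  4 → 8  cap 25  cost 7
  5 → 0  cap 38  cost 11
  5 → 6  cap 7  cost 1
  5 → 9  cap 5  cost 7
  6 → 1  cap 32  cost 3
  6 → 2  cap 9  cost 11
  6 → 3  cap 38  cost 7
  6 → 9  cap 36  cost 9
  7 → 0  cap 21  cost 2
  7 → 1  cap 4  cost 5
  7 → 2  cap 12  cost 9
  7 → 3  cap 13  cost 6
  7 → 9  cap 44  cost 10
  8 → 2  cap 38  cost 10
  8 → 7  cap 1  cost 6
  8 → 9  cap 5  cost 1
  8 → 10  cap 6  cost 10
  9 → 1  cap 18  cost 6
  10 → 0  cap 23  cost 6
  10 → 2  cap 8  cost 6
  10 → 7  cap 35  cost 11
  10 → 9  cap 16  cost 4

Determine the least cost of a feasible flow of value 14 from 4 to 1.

shortest-cost path #1: 4→5→6→1 push 7 @ unit cost 13 (adds 91)
shortest-cost path #2: 4→8→9→1 push 5 @ unit cost 14 (adds 70)
shortest-cost path #3: 4→7→1 push 2 @ unit cost 16 (adds 32)
total cost = 193

Minimum cost for 14 units: 193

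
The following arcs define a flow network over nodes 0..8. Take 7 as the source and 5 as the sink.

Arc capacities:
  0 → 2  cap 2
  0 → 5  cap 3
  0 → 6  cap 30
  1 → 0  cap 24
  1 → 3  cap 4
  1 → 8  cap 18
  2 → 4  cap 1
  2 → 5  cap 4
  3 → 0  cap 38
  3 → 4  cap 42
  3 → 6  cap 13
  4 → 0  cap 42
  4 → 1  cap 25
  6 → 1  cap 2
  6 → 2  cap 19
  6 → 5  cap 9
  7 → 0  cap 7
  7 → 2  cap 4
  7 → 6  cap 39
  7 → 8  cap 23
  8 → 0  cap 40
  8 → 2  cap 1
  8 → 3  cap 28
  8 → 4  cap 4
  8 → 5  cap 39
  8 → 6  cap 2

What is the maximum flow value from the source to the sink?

Maximum flow value: 42

augment #1: 7→0→5 bottleneck 3, total now 3
augment #2: 7→2→5 bottleneck 4, total now 7
augment #3: 7→6→5 bottleneck 9, total now 16
augment #4: 7→8→5 bottleneck 23, total now 39
augment #5: 7→6→1→8→5 bottleneck 2, total now 41
augment #6: 7→0→2→4→1→8→5 bottleneck 1, total now 42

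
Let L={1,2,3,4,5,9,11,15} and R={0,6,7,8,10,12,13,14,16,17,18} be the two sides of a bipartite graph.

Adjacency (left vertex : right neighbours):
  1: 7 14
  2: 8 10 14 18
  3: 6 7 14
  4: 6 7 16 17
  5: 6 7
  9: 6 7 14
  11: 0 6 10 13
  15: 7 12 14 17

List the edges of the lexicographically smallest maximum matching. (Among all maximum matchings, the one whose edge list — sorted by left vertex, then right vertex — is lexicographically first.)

Lex-smallest maximum matching: {(1,7), (2,8), (3,6), (4,16), (9,14), (11,0), (15,12)}

|M| = 7 (so the lex-smallest maximum matching has 7 edges)
process left vertices in ascending order; for each, take the smallest-labelled available neighbour that still permits 7 edges overall, or leave it unmatched if none does
lex-smallest matching: {1-7, 2-8, 3-6, 4-16, 9-14, 11-0, 15-12}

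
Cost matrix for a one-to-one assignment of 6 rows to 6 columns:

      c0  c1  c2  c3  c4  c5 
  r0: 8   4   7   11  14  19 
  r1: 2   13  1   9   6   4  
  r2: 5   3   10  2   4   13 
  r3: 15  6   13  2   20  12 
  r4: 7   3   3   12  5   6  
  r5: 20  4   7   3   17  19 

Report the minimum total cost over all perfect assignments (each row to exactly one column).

one of 4 optimal assignments: row0→col0 (cost 8), row1→col2 (cost 1), row2→col4 (cost 4), row3→col3 (cost 2), row4→col5 (cost 6), row5→col1 (cost 4)
total = 8 + 1 + 4 + 2 + 6 + 4 = 25

Minimum assignment cost: 25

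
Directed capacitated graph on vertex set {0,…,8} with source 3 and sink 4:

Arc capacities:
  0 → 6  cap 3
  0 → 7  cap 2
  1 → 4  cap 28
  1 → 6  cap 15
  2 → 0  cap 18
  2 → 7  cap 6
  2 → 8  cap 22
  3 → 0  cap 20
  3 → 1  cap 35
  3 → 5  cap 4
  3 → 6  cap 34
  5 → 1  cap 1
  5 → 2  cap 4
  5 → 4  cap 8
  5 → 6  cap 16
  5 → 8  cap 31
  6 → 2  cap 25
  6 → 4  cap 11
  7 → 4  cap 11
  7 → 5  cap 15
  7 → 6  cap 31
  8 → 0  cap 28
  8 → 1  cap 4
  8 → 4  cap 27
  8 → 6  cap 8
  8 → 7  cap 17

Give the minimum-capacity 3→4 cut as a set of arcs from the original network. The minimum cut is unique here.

Min-cut arcs: {(0,7), (1,4), (3,5), (6,2), (6,4)} (total capacity 70)

augment #1: 3→1→4 push 28
augment #2: 3→5→4 push 4
augment #3: 3→6→4 push 11
augment #4: 3→0→7→4 push 2
augment #5: 3→6→2→7→4 push 6
augment #6: 3→6→2→8→4 push 17
augment #7: 3→0→6→2→8→4 push 2
max flow = 70; residual-reachable set from 3 gives S-side
cut edges (S→T): {(0,7), (1,4), (3,5), (6,2), (6,4)} total cap 70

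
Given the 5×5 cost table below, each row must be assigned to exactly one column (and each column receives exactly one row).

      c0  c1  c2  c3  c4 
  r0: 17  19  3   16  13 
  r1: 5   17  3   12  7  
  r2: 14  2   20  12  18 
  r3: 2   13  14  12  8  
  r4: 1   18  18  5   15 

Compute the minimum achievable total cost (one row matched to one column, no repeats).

optimal assignment: row0→col2 (cost 3), row1→col4 (cost 7), row2→col1 (cost 2), row3→col0 (cost 2), row4→col3 (cost 5)
total = 3 + 7 + 2 + 2 + 5 = 19

Minimum assignment cost: 19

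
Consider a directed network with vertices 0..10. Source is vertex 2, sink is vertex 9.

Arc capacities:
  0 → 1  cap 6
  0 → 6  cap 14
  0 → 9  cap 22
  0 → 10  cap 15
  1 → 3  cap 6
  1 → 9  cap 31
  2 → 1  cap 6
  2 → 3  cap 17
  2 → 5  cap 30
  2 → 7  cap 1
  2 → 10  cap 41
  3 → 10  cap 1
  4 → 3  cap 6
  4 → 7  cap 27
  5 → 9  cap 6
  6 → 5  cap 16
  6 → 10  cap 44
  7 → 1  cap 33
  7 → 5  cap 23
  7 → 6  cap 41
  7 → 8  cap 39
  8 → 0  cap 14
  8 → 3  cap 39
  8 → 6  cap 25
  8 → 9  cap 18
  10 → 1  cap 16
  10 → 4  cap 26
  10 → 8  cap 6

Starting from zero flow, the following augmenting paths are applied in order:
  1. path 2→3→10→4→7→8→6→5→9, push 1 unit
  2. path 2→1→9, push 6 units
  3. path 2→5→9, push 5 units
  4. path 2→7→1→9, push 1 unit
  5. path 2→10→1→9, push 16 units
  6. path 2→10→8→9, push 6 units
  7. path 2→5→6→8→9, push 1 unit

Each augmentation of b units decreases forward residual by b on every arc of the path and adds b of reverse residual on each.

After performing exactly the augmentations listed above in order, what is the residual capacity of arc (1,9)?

after path 1 (2→3→10→4→7→8→6→5→9, push 1): res(1,9)=31
after path 2 (2→1→9, push 6): res(1,9)=25
after path 3 (2→5→9, push 5): res(1,9)=25
after path 4 (2→7→1→9, push 1): res(1,9)=24
after path 5 (2→10→1→9, push 16): res(1,9)=8
after path 6 (2→10→8→9, push 6): res(1,9)=8
after path 7 (2→5→6→8→9, push 1): res(1,9)=8

Residual capacity of (1,9): 8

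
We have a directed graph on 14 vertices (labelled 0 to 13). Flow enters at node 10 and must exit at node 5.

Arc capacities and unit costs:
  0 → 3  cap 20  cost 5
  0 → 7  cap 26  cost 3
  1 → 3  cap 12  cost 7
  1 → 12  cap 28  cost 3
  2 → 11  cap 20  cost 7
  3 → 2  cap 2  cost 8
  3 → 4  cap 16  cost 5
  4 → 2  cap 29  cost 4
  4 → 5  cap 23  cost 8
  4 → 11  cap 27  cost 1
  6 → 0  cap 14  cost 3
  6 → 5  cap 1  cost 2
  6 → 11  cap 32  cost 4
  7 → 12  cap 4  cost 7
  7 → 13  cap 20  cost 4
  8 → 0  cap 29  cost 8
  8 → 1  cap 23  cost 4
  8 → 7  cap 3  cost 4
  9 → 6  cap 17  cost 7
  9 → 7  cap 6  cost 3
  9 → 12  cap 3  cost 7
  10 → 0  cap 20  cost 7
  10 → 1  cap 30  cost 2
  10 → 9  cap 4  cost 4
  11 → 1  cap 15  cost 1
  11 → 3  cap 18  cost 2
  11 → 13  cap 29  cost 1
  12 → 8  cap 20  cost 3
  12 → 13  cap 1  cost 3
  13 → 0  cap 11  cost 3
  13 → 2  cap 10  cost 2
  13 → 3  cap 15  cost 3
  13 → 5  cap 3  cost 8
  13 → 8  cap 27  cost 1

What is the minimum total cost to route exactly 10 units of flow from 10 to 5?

shortest-cost path #1: 10→9→6→5 push 1 @ unit cost 13 (adds 13)
shortest-cost path #2: 10→1→12→13→5 push 1 @ unit cost 16 (adds 16)
shortest-cost path #3: 10→9→7→13→5 push 2 @ unit cost 19 (adds 38)
shortest-cost path #4: 10→1→3→4→5 push 6 @ unit cost 22 (adds 132)
total cost = 199

Minimum cost for 10 units: 199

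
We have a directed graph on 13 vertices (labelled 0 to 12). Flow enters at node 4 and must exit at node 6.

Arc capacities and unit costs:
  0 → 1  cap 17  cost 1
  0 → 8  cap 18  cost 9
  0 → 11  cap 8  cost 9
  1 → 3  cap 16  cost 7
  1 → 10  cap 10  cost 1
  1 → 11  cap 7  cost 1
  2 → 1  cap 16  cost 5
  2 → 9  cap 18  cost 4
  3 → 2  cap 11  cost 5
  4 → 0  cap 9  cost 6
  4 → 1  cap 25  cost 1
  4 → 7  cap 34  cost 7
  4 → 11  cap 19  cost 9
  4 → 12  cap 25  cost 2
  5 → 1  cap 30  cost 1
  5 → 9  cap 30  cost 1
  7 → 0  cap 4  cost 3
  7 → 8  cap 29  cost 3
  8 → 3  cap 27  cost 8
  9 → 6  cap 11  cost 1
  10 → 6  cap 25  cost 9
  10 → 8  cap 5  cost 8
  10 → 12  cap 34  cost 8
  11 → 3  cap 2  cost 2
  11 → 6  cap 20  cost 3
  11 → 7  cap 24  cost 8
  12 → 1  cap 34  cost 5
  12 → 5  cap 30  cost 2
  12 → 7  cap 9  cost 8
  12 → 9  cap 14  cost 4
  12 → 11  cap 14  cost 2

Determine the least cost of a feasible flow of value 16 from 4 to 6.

shortest-cost path #1: 4→1→11→6 push 7 @ unit cost 5 (adds 35)
shortest-cost path #2: 4→12→5→9→6 push 9 @ unit cost 6 (adds 54)
total cost = 89

Minimum cost for 16 units: 89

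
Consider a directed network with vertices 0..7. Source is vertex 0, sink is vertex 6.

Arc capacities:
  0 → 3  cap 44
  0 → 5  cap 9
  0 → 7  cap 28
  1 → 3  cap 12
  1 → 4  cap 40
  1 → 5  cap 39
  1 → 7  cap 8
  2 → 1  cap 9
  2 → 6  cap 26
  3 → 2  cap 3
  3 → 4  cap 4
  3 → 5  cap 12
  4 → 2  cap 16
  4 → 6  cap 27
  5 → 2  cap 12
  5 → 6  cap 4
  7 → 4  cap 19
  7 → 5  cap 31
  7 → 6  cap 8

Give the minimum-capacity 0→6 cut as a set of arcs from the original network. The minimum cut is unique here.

augment #1: 0→5→6 push 4
augment #2: 0→7→6 push 8
augment #3: 0→3→2→6 push 3
augment #4: 0→3→4→6 push 4
augment #5: 0→5→2→6 push 5
augment #6: 0→7→4→6 push 19
augment #7: 0→3→5→2→6 push 7
max flow = 50; residual-reachable set from 0 gives S-side
cut edges (S→T): {(3,2), (3,4), (5,2), (5,6), (7,4), (7,6)} total cap 50

Min-cut arcs: {(3,2), (3,4), (5,2), (5,6), (7,4), (7,6)} (total capacity 50)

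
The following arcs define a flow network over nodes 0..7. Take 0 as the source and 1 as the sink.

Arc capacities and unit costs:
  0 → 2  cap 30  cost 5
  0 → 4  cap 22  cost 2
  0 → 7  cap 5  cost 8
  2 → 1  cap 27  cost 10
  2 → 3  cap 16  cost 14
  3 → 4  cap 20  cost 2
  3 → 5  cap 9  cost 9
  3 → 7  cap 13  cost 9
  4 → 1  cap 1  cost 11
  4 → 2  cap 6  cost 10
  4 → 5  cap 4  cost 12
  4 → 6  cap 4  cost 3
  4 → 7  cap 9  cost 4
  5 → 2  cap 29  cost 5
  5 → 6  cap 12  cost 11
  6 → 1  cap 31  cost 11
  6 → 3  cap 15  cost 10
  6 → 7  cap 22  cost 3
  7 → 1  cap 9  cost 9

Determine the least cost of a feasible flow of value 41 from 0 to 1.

Minimum cost for 41 units: 617

shortest-cost path #1: 0→4→1 push 1 @ unit cost 13 (adds 13)
shortest-cost path #2: 0→2→1 push 27 @ unit cost 15 (adds 405)
shortest-cost path #3: 0→4→7→1 push 9 @ unit cost 15 (adds 135)
shortest-cost path #4: 0→4→6→1 push 4 @ unit cost 16 (adds 64)
total cost = 617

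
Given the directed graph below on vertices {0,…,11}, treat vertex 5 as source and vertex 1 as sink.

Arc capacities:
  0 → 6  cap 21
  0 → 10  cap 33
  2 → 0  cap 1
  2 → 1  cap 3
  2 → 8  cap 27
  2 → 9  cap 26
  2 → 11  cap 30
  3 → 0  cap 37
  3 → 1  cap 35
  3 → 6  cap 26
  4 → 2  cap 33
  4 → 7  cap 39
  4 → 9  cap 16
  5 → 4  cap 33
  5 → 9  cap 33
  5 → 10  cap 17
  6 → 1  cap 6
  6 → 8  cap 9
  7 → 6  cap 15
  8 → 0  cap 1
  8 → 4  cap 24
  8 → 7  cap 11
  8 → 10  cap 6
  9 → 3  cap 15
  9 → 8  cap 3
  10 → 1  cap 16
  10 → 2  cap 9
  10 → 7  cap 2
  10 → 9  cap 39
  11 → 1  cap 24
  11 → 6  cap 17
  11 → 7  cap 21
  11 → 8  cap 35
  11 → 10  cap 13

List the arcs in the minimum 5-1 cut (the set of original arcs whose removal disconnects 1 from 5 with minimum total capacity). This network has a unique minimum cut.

augment #1: 5→10→1 push 16
augment #2: 5→4→2→1 push 3
augment #3: 5→9→3→1 push 15
augment #4: 5→4→2→11→1 push 24
augment #5: 5→4→7→6→1 push 6
max flow = 64; residual-reachable set from 5 gives S-side
cut edges (S→T): {(2,1), (6,1), (9,3), (10,1), (11,1)} total cap 64

Min-cut arcs: {(2,1), (6,1), (9,3), (10,1), (11,1)} (total capacity 64)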